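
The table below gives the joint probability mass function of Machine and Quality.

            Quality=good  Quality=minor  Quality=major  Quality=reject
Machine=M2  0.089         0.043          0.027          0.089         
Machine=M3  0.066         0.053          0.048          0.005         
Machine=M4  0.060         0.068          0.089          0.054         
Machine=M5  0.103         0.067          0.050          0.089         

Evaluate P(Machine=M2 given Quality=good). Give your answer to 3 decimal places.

P(Quality=good) = 0.089 + 0.066 + 0.060 + 0.103 = 0.318.
P(Machine=M2 | Quality=good) = 0.089/0.318 = 0.280.

0.280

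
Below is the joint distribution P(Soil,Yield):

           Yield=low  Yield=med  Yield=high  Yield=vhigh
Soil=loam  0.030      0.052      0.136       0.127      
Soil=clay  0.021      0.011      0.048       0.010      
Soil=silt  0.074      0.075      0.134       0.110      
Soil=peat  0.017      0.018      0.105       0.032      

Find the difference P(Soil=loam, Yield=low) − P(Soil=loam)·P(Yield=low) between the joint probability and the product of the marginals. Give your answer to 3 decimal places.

P(Soil=loam) = 0.030 + 0.052 + 0.136 + 0.127 = 0.345.
P(Yield=low) = 0.030 + 0.021 + 0.074 + 0.017 = 0.142.
P(Soil=loam, Yield=low) − P(Soil=loam)P(Yield=low) = 0.030 − 0.345×0.142 = -0.019.

-0.019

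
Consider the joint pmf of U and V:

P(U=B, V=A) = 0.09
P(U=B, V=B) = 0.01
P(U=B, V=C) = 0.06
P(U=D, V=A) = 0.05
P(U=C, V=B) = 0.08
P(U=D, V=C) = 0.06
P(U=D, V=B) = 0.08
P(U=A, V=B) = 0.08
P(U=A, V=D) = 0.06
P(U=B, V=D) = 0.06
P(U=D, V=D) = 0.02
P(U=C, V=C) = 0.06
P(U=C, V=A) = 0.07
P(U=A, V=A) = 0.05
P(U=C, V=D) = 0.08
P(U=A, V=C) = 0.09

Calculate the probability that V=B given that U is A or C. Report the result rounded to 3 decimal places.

P(U=A) = 0.05 + 0.08 + 0.09 + 0.06 = 0.28.
P(U=C) = 0.07 + 0.08 + 0.06 + 0.08 = 0.29.
P(U ∈ {A, C}) = 0.28 + 0.29 = 0.57; P(V=B, U ∈ {A, C}) = 0.08 + 0.08 = 0.16.
P(V=B | U ∈ {A, C}) = 0.16/0.57 = 0.281.

0.281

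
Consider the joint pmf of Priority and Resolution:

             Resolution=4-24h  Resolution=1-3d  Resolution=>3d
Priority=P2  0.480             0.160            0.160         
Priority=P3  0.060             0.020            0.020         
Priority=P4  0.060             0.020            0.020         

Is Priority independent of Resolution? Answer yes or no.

yes

Every cell satisfies P(Priority,Resolution) = P(Priority)·P(Resolution). For instance P(Priority=P2) = 0.800, P(Resolution=4-24h) = 0.600, and 0.800×0.600 = 0.480 matches the joint entry. So Priority and Resolution are independent.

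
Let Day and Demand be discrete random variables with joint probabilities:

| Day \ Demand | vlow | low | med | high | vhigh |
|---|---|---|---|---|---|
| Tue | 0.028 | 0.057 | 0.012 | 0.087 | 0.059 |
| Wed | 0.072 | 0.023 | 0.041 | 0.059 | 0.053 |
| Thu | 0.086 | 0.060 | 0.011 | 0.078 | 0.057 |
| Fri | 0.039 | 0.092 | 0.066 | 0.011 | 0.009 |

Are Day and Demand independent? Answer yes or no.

P(Day=Fri) = 0.217 and P(Demand=low) = 0.232, so their product is 0.05034, but P(Day=Fri, Demand=low) = 0.092. Since these differ, Day and Demand are not independent.

no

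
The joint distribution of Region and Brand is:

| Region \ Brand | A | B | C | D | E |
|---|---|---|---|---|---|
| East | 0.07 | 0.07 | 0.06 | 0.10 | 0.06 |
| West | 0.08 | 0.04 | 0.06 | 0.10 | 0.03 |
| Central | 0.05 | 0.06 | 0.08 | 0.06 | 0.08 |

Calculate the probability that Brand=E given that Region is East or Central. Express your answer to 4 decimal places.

P(Region=East) = 0.07 + 0.07 + 0.06 + 0.10 + 0.06 = 0.36.
P(Region=Central) = 0.05 + 0.06 + 0.08 + 0.06 + 0.08 = 0.33.
P(Region ∈ {East, Central}) = 0.36 + 0.33 = 0.69; P(Brand=E, Region ∈ {East, Central}) = 0.06 + 0.08 = 0.14.
P(Brand=E | Region ∈ {East, Central}) = 0.14/0.69 = 0.2029.

0.2029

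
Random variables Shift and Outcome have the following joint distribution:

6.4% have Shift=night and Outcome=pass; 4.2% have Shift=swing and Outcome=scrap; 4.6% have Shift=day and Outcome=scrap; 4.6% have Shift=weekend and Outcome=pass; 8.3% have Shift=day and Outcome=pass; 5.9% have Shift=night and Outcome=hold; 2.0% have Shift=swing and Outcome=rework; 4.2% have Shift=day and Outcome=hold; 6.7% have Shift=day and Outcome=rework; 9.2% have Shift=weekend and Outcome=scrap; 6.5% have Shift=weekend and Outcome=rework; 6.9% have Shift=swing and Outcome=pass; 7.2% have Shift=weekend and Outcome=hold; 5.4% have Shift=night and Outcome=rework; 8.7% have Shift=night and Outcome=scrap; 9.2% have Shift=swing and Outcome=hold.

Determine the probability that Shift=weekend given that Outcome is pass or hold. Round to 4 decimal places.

0.2239

P(Outcome=pass) = 0.083 + 0.069 + 0.064 + 0.046 = 0.262.
P(Outcome=hold) = 0.042 + 0.092 + 0.059 + 0.072 = 0.265.
P(Outcome ∈ {pass, hold}) = 0.262 + 0.265 = 0.527; P(Shift=weekend, Outcome ∈ {pass, hold}) = 0.046 + 0.072 = 0.118.
P(Shift=weekend | Outcome ∈ {pass, hold}) = 0.118/0.527 = 0.2239.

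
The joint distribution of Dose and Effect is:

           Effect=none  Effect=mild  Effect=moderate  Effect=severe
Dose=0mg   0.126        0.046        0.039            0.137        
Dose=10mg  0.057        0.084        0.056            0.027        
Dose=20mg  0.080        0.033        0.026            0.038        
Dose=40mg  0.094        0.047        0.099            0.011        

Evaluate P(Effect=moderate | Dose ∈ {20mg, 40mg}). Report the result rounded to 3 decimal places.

0.292

P(Dose=20mg) = 0.080 + 0.033 + 0.026 + 0.038 = 0.177.
P(Dose=40mg) = 0.094 + 0.047 + 0.099 + 0.011 = 0.251.
P(Dose ∈ {20mg, 40mg}) = 0.177 + 0.251 = 0.428; P(Effect=moderate, Dose ∈ {20mg, 40mg}) = 0.026 + 0.099 = 0.125.
P(Effect=moderate | Dose ∈ {20mg, 40mg}) = 0.125/0.428 = 0.292.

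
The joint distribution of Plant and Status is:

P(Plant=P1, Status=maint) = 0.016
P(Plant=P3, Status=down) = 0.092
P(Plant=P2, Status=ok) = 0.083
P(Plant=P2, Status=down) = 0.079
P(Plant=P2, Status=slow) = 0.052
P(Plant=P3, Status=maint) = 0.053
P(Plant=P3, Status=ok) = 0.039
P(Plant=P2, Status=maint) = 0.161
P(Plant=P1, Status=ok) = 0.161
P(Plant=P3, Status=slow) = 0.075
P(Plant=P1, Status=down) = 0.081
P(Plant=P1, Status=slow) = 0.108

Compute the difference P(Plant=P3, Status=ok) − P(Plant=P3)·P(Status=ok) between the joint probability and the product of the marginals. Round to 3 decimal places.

P(Plant=P3) = 0.039 + 0.075 + 0.092 + 0.053 = 0.259.
P(Status=ok) = 0.161 + 0.083 + 0.039 = 0.283.
P(Plant=P3, Status=ok) − P(Plant=P3)P(Status=ok) = 0.039 − 0.259×0.283 = -0.034.

-0.034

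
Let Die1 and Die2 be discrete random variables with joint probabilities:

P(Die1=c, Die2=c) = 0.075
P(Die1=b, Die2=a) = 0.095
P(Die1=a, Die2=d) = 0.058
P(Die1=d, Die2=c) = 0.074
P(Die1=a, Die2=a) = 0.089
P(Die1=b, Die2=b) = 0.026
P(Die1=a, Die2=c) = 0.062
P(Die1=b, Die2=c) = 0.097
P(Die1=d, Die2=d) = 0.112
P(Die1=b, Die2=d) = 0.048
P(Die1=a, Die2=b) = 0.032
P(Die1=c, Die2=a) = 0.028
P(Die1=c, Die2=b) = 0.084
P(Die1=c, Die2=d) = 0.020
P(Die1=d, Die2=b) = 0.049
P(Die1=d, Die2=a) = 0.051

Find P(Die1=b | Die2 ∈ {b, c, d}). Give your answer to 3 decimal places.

0.232

P(Die2=b) = 0.032 + 0.026 + 0.084 + 0.049 = 0.191.
P(Die2=c) = 0.062 + 0.097 + 0.075 + 0.074 = 0.308.
P(Die2=d) = 0.058 + 0.048 + 0.020 + 0.112 = 0.238.
P(Die2 ∈ {b, c, d}) = 0.191 + 0.308 + 0.238 = 0.737; P(Die1=b, Die2 ∈ {b, c, d}) = 0.026 + 0.097 + 0.048 = 0.171.
P(Die1=b | Die2 ∈ {b, c, d}) = 0.171/0.737 = 0.232.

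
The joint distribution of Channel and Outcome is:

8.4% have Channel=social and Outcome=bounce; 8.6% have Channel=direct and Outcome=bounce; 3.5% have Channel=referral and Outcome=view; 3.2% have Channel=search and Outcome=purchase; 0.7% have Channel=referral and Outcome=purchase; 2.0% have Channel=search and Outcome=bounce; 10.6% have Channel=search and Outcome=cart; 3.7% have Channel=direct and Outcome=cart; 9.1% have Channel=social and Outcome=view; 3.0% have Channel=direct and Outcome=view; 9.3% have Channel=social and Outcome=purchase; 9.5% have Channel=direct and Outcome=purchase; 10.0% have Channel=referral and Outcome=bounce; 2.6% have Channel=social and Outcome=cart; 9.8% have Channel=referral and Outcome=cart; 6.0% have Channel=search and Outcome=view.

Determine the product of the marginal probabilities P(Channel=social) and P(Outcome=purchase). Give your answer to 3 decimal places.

0.067

P(Channel=social) = 0.084 + 0.091 + 0.026 + 0.093 = 0.294.
P(Outcome=purchase) = 0.032 + 0.093 + 0.095 + 0.007 = 0.227.
Product: 0.294 × 0.227 = 0.067.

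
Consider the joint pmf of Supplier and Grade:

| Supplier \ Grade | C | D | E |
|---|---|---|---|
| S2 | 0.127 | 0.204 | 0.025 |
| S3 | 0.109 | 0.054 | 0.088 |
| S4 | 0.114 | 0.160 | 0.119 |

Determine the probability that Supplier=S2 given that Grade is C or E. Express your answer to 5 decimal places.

P(Grade=C) = 0.127 + 0.109 + 0.114 = 0.350.
P(Grade=E) = 0.025 + 0.088 + 0.119 = 0.232.
P(Grade ∈ {C, E}) = 0.350 + 0.232 = 0.582; P(Supplier=S2, Grade ∈ {C, E}) = 0.127 + 0.025 = 0.152.
P(Supplier=S2 | Grade ∈ {C, E}) = 0.152/0.582 = 0.26117.

0.26117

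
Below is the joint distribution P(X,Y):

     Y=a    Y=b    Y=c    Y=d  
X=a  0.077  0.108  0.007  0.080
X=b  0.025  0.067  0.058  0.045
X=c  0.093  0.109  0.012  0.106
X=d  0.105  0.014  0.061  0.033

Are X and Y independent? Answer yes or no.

P(X=d) = 0.213 and P(Y=b) = 0.298, so their product is 0.06347, but P(X=d, Y=b) = 0.014. Since these differ, X and Y are not independent.

no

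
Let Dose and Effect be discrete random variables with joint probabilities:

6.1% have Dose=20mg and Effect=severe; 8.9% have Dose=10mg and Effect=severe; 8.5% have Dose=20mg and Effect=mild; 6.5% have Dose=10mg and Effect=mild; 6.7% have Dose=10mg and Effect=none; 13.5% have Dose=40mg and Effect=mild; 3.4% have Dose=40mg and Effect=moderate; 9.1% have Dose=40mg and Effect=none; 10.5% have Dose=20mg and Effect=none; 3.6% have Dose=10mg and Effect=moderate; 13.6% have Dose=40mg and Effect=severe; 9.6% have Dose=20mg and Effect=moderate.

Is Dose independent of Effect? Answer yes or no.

no

P(Dose=20mg) = 0.347 and P(Effect=moderate) = 0.166, so their product is 0.05760, but P(Dose=20mg, Effect=moderate) = 0.096. Since these differ, Dose and Effect are not independent.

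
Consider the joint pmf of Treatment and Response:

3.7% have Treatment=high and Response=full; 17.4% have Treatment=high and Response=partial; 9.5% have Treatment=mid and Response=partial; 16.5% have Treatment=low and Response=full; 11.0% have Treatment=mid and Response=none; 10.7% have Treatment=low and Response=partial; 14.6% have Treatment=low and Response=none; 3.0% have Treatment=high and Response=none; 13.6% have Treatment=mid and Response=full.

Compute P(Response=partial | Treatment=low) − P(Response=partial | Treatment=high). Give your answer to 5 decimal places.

-0.46601

P(Treatment=low) = 0.146 + 0.107 + 0.165 = 0.418; P(Response=partial | Treatment=low) = 0.107/0.418 = 0.255981.
P(Treatment=high) = 0.030 + 0.174 + 0.037 = 0.241; P(Response=partial | Treatment=high) = 0.174/0.241 = 0.721992.
Difference = -0.46601.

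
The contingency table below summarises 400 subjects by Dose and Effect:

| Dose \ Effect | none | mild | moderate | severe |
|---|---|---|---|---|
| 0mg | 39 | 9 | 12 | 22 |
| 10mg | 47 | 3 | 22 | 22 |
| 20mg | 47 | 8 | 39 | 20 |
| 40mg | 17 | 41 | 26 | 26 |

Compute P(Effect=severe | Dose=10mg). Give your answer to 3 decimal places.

Total with Dose=10mg: 47 + 3 + 22 + 22 = 94.
P(Effect=severe | Dose=10mg) = 22/94 = 0.234.

0.234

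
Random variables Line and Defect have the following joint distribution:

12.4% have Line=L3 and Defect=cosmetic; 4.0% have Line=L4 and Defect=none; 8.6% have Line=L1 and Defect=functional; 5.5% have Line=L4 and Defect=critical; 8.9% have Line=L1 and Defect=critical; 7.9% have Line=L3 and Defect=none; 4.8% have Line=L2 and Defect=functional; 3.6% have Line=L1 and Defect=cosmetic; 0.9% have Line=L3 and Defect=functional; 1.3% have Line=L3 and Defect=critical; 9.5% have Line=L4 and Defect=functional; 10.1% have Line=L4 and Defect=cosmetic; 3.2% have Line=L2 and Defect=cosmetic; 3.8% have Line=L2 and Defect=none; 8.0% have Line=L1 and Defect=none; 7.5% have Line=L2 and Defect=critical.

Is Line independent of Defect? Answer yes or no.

P(Line=L3) = 0.225 and P(Defect=cosmetic) = 0.293, so their product is 0.06593, but P(Line=L3, Defect=cosmetic) = 0.124. Since these differ, Line and Defect are not independent.

no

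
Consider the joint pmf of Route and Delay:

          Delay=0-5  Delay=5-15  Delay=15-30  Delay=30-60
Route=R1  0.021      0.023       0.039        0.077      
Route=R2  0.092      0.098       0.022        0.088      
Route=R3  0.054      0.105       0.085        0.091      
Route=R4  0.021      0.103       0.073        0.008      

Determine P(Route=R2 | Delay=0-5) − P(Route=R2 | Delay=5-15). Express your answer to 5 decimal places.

0.19149

P(Delay=0-5) = 0.021 + 0.092 + 0.054 + 0.021 = 0.188; P(Route=R2 | Delay=0-5) = 0.092/0.188 = 0.489362.
P(Delay=5-15) = 0.023 + 0.098 + 0.105 + 0.103 = 0.329; P(Route=R2 | Delay=5-15) = 0.098/0.329 = 0.297872.
Difference = 0.19149.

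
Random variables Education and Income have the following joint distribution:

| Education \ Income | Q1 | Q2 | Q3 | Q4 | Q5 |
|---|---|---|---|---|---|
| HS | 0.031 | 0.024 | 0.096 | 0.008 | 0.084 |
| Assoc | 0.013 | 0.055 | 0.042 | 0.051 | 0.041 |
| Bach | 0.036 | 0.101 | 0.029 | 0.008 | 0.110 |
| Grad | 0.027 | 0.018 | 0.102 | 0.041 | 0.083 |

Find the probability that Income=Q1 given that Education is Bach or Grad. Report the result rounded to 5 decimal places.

0.11351

P(Education=Bach) = 0.036 + 0.101 + 0.029 + 0.008 + 0.110 = 0.284.
P(Education=Grad) = 0.027 + 0.018 + 0.102 + 0.041 + 0.083 = 0.271.
P(Education ∈ {Bach, Grad}) = 0.284 + 0.271 = 0.555; P(Income=Q1, Education ∈ {Bach, Grad}) = 0.036 + 0.027 = 0.063.
P(Income=Q1 | Education ∈ {Bach, Grad}) = 0.063/0.555 = 0.11351.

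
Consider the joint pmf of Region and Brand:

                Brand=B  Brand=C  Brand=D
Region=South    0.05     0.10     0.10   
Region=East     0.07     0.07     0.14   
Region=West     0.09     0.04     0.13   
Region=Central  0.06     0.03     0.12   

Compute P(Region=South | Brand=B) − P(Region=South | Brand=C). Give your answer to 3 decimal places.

P(Brand=B) = 0.05 + 0.07 + 0.09 + 0.06 = 0.27; P(Region=South | Brand=B) = 0.05/0.27 = 0.1852.
P(Brand=C) = 0.10 + 0.07 + 0.04 + 0.03 = 0.24; P(Region=South | Brand=C) = 0.10/0.24 = 0.4167.
Difference = -0.231.

-0.231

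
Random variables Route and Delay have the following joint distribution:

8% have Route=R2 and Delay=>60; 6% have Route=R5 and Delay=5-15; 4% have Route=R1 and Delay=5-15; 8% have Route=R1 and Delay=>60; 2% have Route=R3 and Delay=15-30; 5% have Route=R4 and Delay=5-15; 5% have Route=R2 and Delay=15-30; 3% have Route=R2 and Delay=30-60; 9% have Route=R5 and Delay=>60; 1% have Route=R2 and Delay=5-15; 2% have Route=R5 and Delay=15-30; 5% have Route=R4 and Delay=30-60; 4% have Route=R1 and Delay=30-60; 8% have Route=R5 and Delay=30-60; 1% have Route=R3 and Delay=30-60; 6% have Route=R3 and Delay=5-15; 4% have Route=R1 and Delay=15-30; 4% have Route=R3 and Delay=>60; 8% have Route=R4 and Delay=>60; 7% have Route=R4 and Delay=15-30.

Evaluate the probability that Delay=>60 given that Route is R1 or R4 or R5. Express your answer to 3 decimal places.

0.357

P(Route=R1) = 0.04 + 0.04 + 0.04 + 0.08 = 0.20.
P(Route=R4) = 0.05 + 0.07 + 0.05 + 0.08 = 0.25.
P(Route=R5) = 0.06 + 0.02 + 0.08 + 0.09 = 0.25.
P(Route ∈ {R1, R4, R5}) = 0.20 + 0.25 + 0.25 = 0.70; P(Delay=>60, Route ∈ {R1, R4, R5}) = 0.08 + 0.08 + 0.09 = 0.25.
P(Delay=>60 | Route ∈ {R1, R4, R5}) = 0.25/0.70 = 0.357.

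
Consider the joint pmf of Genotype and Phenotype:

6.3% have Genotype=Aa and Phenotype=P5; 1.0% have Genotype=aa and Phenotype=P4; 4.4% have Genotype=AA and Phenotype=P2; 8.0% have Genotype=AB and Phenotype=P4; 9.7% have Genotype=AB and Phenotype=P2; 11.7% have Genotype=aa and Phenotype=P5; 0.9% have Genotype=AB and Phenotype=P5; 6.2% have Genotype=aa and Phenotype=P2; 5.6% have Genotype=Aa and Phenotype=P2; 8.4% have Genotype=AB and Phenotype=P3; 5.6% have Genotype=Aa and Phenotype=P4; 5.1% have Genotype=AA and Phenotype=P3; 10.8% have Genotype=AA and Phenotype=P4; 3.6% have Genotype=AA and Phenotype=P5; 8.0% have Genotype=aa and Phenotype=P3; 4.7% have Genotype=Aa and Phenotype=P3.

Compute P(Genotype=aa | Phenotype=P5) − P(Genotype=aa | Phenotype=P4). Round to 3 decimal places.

P(Phenotype=P5) = 0.036 + 0.063 + 0.117 + 0.009 = 0.225; P(Genotype=aa | Phenotype=P5) = 0.117/0.225 = 0.5200.
P(Phenotype=P4) = 0.108 + 0.056 + 0.010 + 0.080 = 0.254; P(Genotype=aa | Phenotype=P4) = 0.010/0.254 = 0.0394.
Difference = 0.481.

0.481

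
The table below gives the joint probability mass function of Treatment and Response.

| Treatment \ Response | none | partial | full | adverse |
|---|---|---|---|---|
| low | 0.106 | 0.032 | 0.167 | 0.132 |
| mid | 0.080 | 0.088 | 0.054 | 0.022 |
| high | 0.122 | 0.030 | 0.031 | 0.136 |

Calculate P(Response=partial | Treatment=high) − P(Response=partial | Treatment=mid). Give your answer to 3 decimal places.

-0.267

P(Treatment=high) = 0.122 + 0.030 + 0.031 + 0.136 = 0.319; P(Response=partial | Treatment=high) = 0.030/0.319 = 0.0940.
P(Treatment=mid) = 0.080 + 0.088 + 0.054 + 0.022 = 0.244; P(Response=partial | Treatment=mid) = 0.088/0.244 = 0.3607.
Difference = -0.267.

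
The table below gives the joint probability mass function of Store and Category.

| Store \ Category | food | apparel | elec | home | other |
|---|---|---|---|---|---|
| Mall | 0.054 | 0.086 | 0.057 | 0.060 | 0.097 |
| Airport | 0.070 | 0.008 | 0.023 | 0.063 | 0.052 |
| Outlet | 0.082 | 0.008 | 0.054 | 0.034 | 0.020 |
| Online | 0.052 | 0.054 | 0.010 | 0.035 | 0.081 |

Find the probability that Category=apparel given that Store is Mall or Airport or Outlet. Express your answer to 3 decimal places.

0.133

P(Store=Mall) = 0.054 + 0.086 + 0.057 + 0.060 + 0.097 = 0.354.
P(Store=Airport) = 0.070 + 0.008 + 0.023 + 0.063 + 0.052 = 0.216.
P(Store=Outlet) = 0.082 + 0.008 + 0.054 + 0.034 + 0.020 = 0.198.
P(Store ∈ {Mall, Airport, Outlet}) = 0.354 + 0.216 + 0.198 = 0.768; P(Category=apparel, Store ∈ {Mall, Airport, Outlet}) = 0.086 + 0.008 + 0.008 = 0.102.
P(Category=apparel | Store ∈ {Mall, Airport, Outlet}) = 0.102/0.768 = 0.133.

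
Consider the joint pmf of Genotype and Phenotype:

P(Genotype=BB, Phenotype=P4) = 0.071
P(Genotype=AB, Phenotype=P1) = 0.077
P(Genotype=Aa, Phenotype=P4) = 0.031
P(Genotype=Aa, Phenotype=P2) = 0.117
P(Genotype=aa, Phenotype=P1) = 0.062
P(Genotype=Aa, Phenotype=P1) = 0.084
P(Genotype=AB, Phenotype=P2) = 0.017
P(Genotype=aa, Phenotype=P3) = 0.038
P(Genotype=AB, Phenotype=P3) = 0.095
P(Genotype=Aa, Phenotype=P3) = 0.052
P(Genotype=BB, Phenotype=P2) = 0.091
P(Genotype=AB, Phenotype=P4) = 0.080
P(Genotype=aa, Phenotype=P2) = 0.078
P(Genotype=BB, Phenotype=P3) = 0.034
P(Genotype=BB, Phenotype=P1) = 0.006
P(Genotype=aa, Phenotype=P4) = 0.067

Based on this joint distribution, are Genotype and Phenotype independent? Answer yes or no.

no

P(Genotype=AB) = 0.269 and P(Phenotype=P2) = 0.303, so their product is 0.08151, but P(Genotype=AB, Phenotype=P2) = 0.017. Since these differ, Genotype and Phenotype are not independent.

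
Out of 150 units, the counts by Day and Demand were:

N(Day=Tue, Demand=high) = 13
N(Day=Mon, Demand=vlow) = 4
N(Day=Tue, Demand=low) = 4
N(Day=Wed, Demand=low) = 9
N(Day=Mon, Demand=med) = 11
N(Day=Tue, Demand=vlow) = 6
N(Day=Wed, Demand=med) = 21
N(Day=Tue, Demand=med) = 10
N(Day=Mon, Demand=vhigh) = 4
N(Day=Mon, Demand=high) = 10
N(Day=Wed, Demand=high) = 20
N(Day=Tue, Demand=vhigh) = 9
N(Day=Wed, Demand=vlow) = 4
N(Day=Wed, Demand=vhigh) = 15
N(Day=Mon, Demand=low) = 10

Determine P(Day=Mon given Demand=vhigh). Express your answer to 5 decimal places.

0.14286

Total with Demand=vhigh: 4 + 9 + 15 = 28.
P(Day=Mon | Demand=vhigh) = 4/28 = 0.14286.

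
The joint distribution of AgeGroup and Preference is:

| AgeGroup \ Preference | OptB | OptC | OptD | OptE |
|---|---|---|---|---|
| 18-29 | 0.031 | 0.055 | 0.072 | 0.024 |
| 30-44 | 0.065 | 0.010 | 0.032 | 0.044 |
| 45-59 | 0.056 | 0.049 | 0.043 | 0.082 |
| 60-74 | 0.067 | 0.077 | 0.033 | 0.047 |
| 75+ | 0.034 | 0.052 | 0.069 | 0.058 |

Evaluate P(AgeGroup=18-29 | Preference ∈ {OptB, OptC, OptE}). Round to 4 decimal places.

0.1465

P(Preference=OptB) = 0.031 + 0.065 + 0.056 + 0.067 + 0.034 = 0.253.
P(Preference=OptC) = 0.055 + 0.010 + 0.049 + 0.077 + 0.052 = 0.243.
P(Preference=OptE) = 0.024 + 0.044 + 0.082 + 0.047 + 0.058 = 0.255.
P(Preference ∈ {OptB, OptC, OptE}) = 0.253 + 0.243 + 0.255 = 0.751; P(AgeGroup=18-29, Preference ∈ {OptB, OptC, OptE}) = 0.031 + 0.055 + 0.024 = 0.110.
P(AgeGroup=18-29 | Preference ∈ {OptB, OptC, OptE}) = 0.110/0.751 = 0.1465.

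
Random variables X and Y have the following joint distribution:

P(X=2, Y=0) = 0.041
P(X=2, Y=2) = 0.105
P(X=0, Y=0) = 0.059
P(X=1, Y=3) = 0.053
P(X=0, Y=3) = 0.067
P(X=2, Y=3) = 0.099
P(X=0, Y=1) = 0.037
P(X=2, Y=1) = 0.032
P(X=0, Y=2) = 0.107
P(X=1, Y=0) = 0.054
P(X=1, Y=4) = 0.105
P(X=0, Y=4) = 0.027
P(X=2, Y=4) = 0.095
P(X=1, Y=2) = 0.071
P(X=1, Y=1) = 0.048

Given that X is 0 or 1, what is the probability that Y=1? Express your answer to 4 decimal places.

0.1354

P(X=0) = 0.059 + 0.037 + 0.107 + 0.067 + 0.027 = 0.297.
P(X=1) = 0.054 + 0.048 + 0.071 + 0.053 + 0.105 = 0.331.
P(X ∈ {0, 1}) = 0.297 + 0.331 = 0.628; P(Y=1, X ∈ {0, 1}) = 0.037 + 0.048 = 0.085.
P(Y=1 | X ∈ {0, 1}) = 0.085/0.628 = 0.1354.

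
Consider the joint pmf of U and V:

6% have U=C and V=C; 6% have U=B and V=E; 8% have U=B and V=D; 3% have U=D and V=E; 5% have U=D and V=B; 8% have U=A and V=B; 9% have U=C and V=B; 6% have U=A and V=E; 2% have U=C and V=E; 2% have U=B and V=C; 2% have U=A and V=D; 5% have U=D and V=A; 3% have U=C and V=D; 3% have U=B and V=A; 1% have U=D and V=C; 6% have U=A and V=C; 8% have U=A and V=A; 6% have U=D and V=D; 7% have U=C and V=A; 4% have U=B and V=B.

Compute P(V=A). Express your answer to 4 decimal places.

0.2300

P(V=A) = 0.08 + 0.03 + 0.07 + 0.05 = 0.23.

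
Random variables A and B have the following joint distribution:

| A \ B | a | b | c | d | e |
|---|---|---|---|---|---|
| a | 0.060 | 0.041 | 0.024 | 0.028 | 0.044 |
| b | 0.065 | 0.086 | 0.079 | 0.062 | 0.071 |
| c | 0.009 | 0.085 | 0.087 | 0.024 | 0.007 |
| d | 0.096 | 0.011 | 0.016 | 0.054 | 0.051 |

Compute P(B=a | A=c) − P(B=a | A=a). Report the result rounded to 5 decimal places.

P(A=c) = 0.009 + 0.085 + 0.087 + 0.024 + 0.007 = 0.212; P(B=a | A=c) = 0.009/0.212 = 0.042453.
P(A=a) = 0.060 + 0.041 + 0.024 + 0.028 + 0.044 = 0.197; P(B=a | A=a) = 0.060/0.197 = 0.304569.
Difference = -0.26212.

-0.26212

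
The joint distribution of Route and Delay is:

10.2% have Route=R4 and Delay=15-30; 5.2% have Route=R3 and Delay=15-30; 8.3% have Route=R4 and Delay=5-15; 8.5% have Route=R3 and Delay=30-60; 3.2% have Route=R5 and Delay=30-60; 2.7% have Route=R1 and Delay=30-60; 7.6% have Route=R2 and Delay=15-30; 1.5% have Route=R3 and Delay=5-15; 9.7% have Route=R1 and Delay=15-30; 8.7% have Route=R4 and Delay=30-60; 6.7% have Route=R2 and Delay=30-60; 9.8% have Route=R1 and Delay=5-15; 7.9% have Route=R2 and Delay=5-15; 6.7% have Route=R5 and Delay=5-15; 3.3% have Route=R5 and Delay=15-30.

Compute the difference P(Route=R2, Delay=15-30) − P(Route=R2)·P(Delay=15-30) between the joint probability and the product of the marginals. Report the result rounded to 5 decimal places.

P(Route=R2) = 0.079 + 0.076 + 0.067 = 0.222.
P(Delay=15-30) = 0.097 + 0.076 + 0.052 + 0.102 + 0.033 = 0.360.
P(Route=R2, Delay=15-30) − P(Route=R2)P(Delay=15-30) = 0.076 − 0.222×0.360 = -0.00392.

-0.00392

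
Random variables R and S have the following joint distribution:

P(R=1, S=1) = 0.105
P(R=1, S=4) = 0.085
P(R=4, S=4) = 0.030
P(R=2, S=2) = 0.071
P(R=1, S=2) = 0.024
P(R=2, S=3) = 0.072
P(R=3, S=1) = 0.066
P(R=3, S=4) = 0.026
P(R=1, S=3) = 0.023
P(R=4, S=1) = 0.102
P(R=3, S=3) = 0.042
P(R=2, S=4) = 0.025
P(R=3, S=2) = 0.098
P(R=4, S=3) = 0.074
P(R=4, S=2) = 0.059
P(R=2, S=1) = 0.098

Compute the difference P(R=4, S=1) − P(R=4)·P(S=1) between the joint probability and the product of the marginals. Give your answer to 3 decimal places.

0.004

P(R=4) = 0.102 + 0.059 + 0.074 + 0.030 = 0.265.
P(S=1) = 0.105 + 0.098 + 0.066 + 0.102 = 0.371.
P(R=4, S=1) − P(R=4)P(S=1) = 0.102 − 0.265×0.371 = 0.004.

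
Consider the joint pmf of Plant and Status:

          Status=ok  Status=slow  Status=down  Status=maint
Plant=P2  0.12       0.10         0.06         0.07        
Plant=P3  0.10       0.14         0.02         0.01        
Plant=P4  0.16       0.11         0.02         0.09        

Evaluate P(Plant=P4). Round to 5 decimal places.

0.38000

P(Plant=P4) = 0.16 + 0.11 + 0.02 + 0.09 = 0.38.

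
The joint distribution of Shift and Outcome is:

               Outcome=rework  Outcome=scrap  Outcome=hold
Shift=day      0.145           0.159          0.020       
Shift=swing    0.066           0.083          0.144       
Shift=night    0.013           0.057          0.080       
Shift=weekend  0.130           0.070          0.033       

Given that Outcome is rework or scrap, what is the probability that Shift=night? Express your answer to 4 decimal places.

P(Outcome=rework) = 0.145 + 0.066 + 0.013 + 0.130 = 0.354.
P(Outcome=scrap) = 0.159 + 0.083 + 0.057 + 0.070 = 0.369.
P(Outcome ∈ {rework, scrap}) = 0.354 + 0.369 = 0.723; P(Shift=night, Outcome ∈ {rework, scrap}) = 0.013 + 0.057 = 0.070.
P(Shift=night | Outcome ∈ {rework, scrap}) = 0.070/0.723 = 0.0968.

0.0968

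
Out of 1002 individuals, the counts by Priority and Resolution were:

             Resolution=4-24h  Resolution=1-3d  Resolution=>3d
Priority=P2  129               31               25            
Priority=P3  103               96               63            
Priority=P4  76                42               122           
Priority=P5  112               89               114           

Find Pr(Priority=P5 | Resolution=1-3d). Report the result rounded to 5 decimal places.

Total with Resolution=1-3d: 31 + 96 + 42 + 89 = 258.
P(Priority=P5 | Resolution=1-3d) = 89/258 = 0.34496.

0.34496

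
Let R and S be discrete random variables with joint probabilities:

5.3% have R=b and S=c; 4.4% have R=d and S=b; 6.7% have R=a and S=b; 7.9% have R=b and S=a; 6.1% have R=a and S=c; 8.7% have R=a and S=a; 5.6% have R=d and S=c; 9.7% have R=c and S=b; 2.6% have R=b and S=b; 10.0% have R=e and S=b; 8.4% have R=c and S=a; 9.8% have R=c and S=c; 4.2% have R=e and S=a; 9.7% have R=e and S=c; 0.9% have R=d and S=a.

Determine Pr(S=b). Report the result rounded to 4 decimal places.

P(S=b) = 0.067 + 0.026 + 0.097 + 0.044 + 0.100 = 0.334.

0.3340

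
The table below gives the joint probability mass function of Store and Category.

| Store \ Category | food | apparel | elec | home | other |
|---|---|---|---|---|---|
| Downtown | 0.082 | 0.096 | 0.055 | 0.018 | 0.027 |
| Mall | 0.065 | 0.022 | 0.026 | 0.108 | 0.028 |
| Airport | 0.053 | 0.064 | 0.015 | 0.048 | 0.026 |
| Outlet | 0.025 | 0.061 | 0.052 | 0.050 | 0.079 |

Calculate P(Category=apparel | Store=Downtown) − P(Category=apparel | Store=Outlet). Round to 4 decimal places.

P(Store=Downtown) = 0.082 + 0.096 + 0.055 + 0.018 + 0.027 = 0.278; P(Category=apparel | Store=Downtown) = 0.096/0.278 = 0.34532.
P(Store=Outlet) = 0.025 + 0.061 + 0.052 + 0.050 + 0.079 = 0.267; P(Category=apparel | Store=Outlet) = 0.061/0.267 = 0.22846.
Difference = 0.1169.

0.1169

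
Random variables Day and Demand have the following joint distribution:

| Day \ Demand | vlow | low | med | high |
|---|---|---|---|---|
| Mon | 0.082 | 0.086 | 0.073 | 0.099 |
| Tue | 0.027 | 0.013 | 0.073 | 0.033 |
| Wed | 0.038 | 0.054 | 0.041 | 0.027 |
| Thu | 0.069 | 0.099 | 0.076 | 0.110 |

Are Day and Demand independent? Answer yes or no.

P(Day=Tue) = 0.146 and P(Demand=med) = 0.263, so their product is 0.03840, but P(Day=Tue, Demand=med) = 0.073. Since these differ, Day and Demand are not independent.

no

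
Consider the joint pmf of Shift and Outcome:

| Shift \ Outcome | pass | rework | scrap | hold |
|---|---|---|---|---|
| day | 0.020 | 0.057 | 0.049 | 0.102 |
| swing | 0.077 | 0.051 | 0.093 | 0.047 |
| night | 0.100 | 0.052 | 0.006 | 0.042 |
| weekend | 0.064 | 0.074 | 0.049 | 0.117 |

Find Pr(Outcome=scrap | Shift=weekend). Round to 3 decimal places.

0.161

P(Shift=weekend) = 0.064 + 0.074 + 0.049 + 0.117 = 0.304.
P(Outcome=scrap | Shift=weekend) = 0.049/0.304 = 0.161.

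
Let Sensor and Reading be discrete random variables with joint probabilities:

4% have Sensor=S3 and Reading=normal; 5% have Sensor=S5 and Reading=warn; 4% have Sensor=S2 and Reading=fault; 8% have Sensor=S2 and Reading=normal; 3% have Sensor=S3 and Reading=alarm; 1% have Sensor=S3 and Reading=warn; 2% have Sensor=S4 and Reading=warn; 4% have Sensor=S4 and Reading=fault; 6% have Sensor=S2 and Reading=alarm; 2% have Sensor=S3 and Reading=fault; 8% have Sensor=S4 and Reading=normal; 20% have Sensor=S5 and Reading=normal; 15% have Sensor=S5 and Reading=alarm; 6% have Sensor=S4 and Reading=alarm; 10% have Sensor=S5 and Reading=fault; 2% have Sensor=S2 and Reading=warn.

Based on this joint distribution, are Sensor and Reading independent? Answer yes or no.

Every cell satisfies P(Sensor,Reading) = P(Sensor)·P(Reading). For instance P(Sensor=S3) = 0.10, P(Reading=normal) = 0.40, and 0.10×0.40 = 0.04 matches the joint entry. So Sensor and Reading are independent.

yes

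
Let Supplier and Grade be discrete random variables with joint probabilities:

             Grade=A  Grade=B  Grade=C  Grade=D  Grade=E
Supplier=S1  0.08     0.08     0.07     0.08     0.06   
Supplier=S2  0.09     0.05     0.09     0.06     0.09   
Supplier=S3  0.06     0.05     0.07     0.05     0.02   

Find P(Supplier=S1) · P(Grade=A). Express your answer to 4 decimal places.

P(Supplier=S1) = 0.08 + 0.08 + 0.07 + 0.08 + 0.06 = 0.37.
P(Grade=A) = 0.08 + 0.09 + 0.06 = 0.23.
Product: 0.37 × 0.23 = 0.0851.

0.0851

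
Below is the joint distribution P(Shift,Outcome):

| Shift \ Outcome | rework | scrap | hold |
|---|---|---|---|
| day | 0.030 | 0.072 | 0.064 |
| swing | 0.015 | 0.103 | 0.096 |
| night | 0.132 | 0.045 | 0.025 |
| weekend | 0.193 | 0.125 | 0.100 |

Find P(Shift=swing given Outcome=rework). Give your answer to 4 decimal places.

P(Outcome=rework) = 0.030 + 0.015 + 0.132 + 0.193 = 0.370.
P(Shift=swing | Outcome=rework) = 0.015/0.370 = 0.0405.

0.0405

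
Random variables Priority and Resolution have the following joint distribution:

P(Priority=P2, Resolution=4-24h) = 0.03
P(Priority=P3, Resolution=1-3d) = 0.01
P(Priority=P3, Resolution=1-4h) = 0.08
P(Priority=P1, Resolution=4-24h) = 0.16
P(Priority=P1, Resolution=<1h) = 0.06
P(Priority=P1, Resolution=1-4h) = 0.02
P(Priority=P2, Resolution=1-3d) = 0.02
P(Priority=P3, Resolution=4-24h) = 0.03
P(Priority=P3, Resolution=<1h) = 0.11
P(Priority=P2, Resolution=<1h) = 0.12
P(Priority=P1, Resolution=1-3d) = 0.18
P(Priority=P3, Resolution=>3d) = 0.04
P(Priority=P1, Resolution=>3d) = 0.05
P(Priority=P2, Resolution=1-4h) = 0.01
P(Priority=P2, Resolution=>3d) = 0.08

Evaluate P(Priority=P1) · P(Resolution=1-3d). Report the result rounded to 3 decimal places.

0.099

P(Priority=P1) = 0.06 + 0.02 + 0.16 + 0.18 + 0.05 = 0.47.
P(Resolution=1-3d) = 0.18 + 0.02 + 0.01 = 0.21.
Product: 0.47 × 0.21 = 0.099.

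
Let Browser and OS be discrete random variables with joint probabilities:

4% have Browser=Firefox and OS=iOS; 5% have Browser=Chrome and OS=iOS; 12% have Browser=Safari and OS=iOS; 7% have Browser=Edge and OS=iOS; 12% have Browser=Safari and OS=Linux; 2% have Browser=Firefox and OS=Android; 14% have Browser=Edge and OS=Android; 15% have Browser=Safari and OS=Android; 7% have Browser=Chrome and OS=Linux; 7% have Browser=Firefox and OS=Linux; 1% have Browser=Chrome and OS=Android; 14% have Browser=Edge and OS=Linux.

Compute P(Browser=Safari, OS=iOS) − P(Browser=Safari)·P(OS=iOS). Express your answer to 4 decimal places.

P(Browser=Safari) = 0.12 + 0.12 + 0.15 = 0.39.
P(OS=iOS) = 0.05 + 0.04 + 0.12 + 0.07 = 0.28.
P(Browser=Safari, OS=iOS) − P(Browser=Safari)P(OS=iOS) = 0.12 − 0.39×0.28 = 0.0108.

0.0108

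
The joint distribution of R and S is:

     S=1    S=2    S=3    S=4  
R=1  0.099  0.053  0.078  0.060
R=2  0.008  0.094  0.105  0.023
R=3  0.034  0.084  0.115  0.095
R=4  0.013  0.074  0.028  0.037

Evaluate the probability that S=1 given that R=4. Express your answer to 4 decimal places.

P(R=4) = 0.013 + 0.074 + 0.028 + 0.037 = 0.152.
P(S=1 | R=4) = 0.013/0.152 = 0.0855.

0.0855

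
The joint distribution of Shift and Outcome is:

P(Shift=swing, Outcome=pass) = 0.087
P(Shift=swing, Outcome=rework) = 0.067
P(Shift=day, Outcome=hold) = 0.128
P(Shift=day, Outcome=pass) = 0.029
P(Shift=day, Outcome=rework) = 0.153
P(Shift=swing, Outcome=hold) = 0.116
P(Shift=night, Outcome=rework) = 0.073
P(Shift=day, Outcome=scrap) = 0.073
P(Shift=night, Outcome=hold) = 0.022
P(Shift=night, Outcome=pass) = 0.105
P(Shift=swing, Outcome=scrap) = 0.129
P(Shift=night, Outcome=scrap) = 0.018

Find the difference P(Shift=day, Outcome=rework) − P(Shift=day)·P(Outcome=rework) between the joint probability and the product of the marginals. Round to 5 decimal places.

P(Shift=day) = 0.029 + 0.153 + 0.073 + 0.128 = 0.383.
P(Outcome=rework) = 0.153 + 0.067 + 0.073 = 0.293.
P(Shift=day, Outcome=rework) − P(Shift=day)P(Outcome=rework) = 0.153 − 0.383×0.293 = 0.04078.

0.04078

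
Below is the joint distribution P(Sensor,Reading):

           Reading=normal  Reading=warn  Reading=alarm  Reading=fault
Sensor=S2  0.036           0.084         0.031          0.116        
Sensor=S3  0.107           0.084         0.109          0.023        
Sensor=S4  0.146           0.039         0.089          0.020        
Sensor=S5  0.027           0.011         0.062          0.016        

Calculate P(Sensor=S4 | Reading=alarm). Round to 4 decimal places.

P(Reading=alarm) = 0.031 + 0.109 + 0.089 + 0.062 = 0.291.
P(Sensor=S4 | Reading=alarm) = 0.089/0.291 = 0.3058.

0.3058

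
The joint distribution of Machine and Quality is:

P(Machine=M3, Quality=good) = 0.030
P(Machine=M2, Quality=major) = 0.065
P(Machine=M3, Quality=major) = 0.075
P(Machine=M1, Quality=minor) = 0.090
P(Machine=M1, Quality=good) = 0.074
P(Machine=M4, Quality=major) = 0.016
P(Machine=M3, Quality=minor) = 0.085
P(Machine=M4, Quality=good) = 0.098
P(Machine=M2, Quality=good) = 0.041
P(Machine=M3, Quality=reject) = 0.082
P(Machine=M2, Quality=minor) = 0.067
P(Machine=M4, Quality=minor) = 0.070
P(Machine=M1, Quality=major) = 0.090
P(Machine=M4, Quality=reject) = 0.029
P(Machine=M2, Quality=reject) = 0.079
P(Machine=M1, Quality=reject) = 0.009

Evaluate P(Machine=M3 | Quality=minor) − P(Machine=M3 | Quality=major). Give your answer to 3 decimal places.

P(Quality=minor) = 0.090 + 0.067 + 0.085 + 0.070 = 0.312; P(Machine=M3 | Quality=minor) = 0.085/0.312 = 0.2724.
P(Quality=major) = 0.090 + 0.065 + 0.075 + 0.016 = 0.246; P(Machine=M3 | Quality=major) = 0.075/0.246 = 0.3049.
Difference = -0.032.

-0.032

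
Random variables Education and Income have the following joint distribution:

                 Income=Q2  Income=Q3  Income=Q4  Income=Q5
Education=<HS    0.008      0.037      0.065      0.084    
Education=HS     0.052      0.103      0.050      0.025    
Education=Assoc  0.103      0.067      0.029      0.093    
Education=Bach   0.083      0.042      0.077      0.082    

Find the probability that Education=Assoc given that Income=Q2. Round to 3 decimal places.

P(Income=Q2) = 0.008 + 0.052 + 0.103 + 0.083 = 0.246.
P(Education=Assoc | Income=Q2) = 0.103/0.246 = 0.419.

0.419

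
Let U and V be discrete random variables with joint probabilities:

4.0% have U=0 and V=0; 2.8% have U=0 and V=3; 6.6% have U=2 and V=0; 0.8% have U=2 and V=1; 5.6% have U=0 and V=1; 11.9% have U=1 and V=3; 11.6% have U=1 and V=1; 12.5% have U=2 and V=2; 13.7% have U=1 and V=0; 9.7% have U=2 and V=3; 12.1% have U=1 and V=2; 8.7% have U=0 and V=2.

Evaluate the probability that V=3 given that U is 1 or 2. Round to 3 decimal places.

P(U=1) = 0.137 + 0.116 + 0.121 + 0.119 = 0.493.
P(U=2) = 0.066 + 0.008 + 0.125 + 0.097 = 0.296.
P(U ∈ {1, 2}) = 0.493 + 0.296 = 0.789; P(V=3, U ∈ {1, 2}) = 0.119 + 0.097 = 0.216.
P(V=3 | U ∈ {1, 2}) = 0.216/0.789 = 0.274.

0.274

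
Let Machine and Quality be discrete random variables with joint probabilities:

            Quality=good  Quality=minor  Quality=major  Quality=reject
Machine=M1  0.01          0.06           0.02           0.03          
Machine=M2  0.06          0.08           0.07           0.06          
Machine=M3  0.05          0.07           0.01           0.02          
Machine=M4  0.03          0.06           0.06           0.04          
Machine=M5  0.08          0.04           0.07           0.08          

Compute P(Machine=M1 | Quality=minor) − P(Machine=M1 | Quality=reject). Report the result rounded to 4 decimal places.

P(Quality=minor) = 0.06 + 0.08 + 0.07 + 0.06 + 0.04 = 0.31; P(Machine=M1 | Quality=minor) = 0.06/0.31 = 0.19355.
P(Quality=reject) = 0.03 + 0.06 + 0.02 + 0.04 + 0.08 = 0.23; P(Machine=M1 | Quality=reject) = 0.03/0.23 = 0.13043.
Difference = 0.0631.

0.0631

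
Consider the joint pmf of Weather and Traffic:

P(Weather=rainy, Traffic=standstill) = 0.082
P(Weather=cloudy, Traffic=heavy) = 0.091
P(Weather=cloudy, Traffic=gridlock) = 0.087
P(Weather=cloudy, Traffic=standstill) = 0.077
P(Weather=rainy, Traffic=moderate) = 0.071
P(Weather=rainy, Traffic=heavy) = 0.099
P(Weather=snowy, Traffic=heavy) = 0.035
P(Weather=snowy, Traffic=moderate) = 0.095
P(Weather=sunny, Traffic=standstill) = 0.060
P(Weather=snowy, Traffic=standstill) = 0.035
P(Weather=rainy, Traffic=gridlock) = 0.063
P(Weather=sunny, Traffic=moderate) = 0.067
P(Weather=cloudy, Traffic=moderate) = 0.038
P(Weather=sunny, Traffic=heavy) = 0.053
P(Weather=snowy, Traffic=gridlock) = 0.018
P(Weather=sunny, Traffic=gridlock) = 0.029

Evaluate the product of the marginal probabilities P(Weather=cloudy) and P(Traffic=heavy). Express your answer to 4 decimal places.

0.0815

P(Weather=cloudy) = 0.038 + 0.091 + 0.087 + 0.077 = 0.293.
P(Traffic=heavy) = 0.053 + 0.091 + 0.099 + 0.035 = 0.278.
Product: 0.293 × 0.278 = 0.0815.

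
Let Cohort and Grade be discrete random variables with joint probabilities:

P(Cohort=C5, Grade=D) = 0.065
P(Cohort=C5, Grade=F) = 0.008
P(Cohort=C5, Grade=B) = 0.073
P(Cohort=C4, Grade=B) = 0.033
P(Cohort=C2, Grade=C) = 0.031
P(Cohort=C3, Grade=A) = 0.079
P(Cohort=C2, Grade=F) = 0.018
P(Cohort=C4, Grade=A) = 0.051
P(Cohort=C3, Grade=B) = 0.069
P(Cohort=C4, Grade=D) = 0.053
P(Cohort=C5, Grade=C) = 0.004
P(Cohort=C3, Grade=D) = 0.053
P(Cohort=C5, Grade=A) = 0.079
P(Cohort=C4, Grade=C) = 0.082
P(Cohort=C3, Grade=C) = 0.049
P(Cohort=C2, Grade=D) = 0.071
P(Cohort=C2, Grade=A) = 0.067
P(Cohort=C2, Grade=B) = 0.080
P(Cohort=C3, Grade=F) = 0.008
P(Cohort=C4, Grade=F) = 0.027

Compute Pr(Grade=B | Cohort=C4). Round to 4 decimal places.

0.1341

P(Cohort=C4) = 0.051 + 0.033 + 0.082 + 0.053 + 0.027 = 0.246.
P(Grade=B | Cohort=C4) = 0.033/0.246 = 0.1341.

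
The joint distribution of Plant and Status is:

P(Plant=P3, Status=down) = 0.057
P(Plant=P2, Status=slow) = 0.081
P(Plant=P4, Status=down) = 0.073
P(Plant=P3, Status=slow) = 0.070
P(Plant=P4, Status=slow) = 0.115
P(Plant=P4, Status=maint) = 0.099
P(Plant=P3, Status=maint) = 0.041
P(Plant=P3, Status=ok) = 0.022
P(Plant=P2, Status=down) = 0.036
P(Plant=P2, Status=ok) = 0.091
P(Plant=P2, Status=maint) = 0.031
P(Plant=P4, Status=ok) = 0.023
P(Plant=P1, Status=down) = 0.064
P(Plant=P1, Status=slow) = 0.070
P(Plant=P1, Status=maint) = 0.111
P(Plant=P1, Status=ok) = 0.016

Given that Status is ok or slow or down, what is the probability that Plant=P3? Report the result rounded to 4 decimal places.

0.2075

P(Status=ok) = 0.016 + 0.091 + 0.022 + 0.023 = 0.152.
P(Status=slow) = 0.070 + 0.081 + 0.070 + 0.115 = 0.336.
P(Status=down) = 0.064 + 0.036 + 0.057 + 0.073 = 0.230.
P(Status ∈ {ok, slow, down}) = 0.152 + 0.336 + 0.230 = 0.718; P(Plant=P3, Status ∈ {ok, slow, down}) = 0.022 + 0.070 + 0.057 = 0.149.
P(Plant=P3 | Status ∈ {ok, slow, down}) = 0.149/0.718 = 0.2075.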